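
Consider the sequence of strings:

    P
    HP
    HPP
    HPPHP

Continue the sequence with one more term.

This is a Fibonacci-style word recurrence s(k) = s(k−1)·s(k−2): e.g. HP·P = HPP.
Continuing: HPPHP · HPP gives term 5.

HPPHPHPP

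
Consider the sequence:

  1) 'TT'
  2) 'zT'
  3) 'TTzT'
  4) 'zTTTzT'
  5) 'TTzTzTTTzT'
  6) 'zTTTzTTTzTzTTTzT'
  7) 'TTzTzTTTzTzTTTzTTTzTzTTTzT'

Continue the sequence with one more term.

zTTTzTTTzTzTTTzTTTzTzTTTzTzTTTzTTTzTzTTTzT

From term 3 onward, concatenate the second-to-last term with the last: TT·zT = TTzT, zT·TTzT = zTTTzT, …
Continuing: zTTTzTTTzTzTTTzT · TTzTzTTTzTzTTTzTTTzTzTTTzT gives term 8.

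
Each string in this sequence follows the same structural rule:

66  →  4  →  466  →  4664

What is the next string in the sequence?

4664466

Each term (from the third on) is the previous term followed by the one before it: term 3 = 4·66 = 466.
The next term joins 4664 and 466.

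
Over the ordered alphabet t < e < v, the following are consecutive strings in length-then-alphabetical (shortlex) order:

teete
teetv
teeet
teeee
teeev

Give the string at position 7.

teeve

Continuing the enumeration 2 steps past teeev: teeev → teevt → (answer).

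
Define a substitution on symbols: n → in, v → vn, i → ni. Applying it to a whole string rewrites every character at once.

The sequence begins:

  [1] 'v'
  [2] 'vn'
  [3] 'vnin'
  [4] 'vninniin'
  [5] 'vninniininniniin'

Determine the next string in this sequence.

Rewriting the 16 symbols of vninniininniniin one by one yields vn in ni in in ni ni in ni in in ni in ni ni in; concatenated:

vninniininniniinniininniinniniin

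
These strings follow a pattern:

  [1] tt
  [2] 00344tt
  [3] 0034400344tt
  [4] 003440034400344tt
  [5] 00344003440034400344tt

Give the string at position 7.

003440034400344003440034400344tt

Every step adds 00344 at the front: s(k+1) = 00344·s(k).
From 00344003440034400344tt, 2 further steps: 00344003440034400344tt → 0034400344003440034400344tt → (answer).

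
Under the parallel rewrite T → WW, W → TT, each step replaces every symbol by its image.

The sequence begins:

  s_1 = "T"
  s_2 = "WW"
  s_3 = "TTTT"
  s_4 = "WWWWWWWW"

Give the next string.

TTTTTTTTTTTTTTTT

Apply φ to WWWWWWWW symbol by symbol: W→TT, W→TT, W→TT, W→TT, W→TT, W→TT, W→TT, W→TT; joined: TT TT TT TT TT TT TT TT.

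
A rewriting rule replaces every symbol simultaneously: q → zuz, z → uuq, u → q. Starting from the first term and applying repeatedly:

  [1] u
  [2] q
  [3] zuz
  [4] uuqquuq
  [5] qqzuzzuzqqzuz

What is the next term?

Replace each of the 13 characters of qqzuzzuzqqzuz in place — zuz zuz uuq q uuq uuq q uuq zuz zuz uuq q uuq — and concatenate.

zuzzuzuuqquuquuqquuqzuzzuzuuqquuq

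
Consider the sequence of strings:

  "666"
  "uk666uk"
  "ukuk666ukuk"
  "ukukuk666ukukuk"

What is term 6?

Every step adds uk to the front and uk to the end of the previous string.
From ukukuk666ukukuk, 2 further steps: ukukuk666ukukuk → ukukukuk666ukukukuk → (answer).

ukukukukuk666ukukukukuk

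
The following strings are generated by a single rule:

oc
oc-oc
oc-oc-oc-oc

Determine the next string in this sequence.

Each string is two copies of the previous one joined by '-'.
Doubling oc-oc-oc-oc with '-' between the halves:

oc-oc-oc-oc-oc-oc-oc-oc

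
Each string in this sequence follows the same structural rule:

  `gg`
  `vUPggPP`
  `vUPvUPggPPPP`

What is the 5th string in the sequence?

vUPvUPvUPvUPggPPPPPPPP

s(k+1) = vUP·s(k)·PP, so each term gains vUP as a prefix and PP as a suffix.
From vUPvUPggPPPP, 2 further steps: vUPvUPggPPPP → vUPvUPvUPggPPPPPP → (answer).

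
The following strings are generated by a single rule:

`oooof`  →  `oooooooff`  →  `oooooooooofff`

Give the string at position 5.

Each string has the form o^{3n+1} f^{n} (n = 1, 2, …).
Setting n = 5 gives 16, 5 characters in each block.

oooooooooooooooofffff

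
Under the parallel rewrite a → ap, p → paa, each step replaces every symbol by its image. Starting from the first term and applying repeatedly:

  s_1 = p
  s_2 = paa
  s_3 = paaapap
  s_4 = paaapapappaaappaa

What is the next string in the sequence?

Replace each of the 17 characters of paaapapappaaappaa in place — paa ap ap ap paa ap paa ap paa paa ap ap ap paa paa ap ap — and concatenate.

paaapapappaaappaaappaapaaapapappaapaaapap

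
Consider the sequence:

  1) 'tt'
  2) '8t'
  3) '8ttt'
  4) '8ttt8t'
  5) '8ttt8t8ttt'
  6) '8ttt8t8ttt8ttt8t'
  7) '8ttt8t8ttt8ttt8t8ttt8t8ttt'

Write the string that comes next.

8ttt8t8ttt8ttt8t8ttt8t8ttt8ttt8t8ttt8ttt8t

Each term (from the third on) is the previous term followed by the one before it: term 3 = 8t·tt = 8ttt.
So term 8 is 8ttt8t8ttt8ttt8t8ttt8t8ttt·8ttt8t8ttt8ttt8t.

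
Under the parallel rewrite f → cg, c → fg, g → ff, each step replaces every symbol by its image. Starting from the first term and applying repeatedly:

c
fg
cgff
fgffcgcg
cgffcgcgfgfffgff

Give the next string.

fgffcgcgfgfffgffcgffcgcgcgffcgcg

φ(cgffcgcgfgfffgff) expands symbol-by-symbol to fg ff cg cg fg ff fg ff cg ff cg cg cg ff cg cg; joining the 16 pieces gives the next term.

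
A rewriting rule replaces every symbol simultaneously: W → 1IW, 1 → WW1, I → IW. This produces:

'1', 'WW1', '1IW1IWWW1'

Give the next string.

WW1IW1IWWW1IW1IW1IW1IWWW1

Rewriting each symbol of 1IW1IWWW1: 1→WW1, I→IW, W→1IW, 1→WW1, I→IW, W→1IW, W→1IW, W→1IW, 1→WW1, which concatenates to WW1 IW 1IW WW1 IW 1IW 1IW 1IW WW1.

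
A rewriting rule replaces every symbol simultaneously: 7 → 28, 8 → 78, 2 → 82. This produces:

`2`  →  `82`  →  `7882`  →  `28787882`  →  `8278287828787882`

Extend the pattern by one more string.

Replace each of the 16 characters of 8278287828787882 in place — 78 82 28 78 82 78 28 78 82 78 28 78 28 78 78 82 — and concatenate.

78822878827828788278287828787882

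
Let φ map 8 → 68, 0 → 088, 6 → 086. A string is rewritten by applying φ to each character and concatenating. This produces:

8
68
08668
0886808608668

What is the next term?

Replace each of the 13 characters of 0886808608668 in place — 088 68 68 086 68 088 68 086 088 68 086 086 68 — and concatenate.

088686808668088680860886808608668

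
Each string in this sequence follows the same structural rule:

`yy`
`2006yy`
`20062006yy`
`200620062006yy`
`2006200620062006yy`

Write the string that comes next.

20062006200620062006yy

Each term is the previous one with 2006 prepended.
One more step from 2006200620062006yy gives the answer.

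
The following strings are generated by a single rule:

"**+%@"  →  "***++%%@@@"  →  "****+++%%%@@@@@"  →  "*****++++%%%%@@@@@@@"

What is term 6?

*******++++++%%%%%%@@@@@@@@@@@

Reading off run lengths: * runs 2, 3, 4, 5; + runs 1, 2, 3, 4; % runs 1, 2, 3, 4; @ runs 1, 3, 5, 7 — each is linear in n (n = 1, 2, …).
Setting n = 6 gives 7, 6, 6, 11 characters in each block.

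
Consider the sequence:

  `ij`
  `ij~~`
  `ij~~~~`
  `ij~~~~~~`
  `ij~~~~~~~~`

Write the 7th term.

Every step adds ~~ to the end: s(k+1) = s(k)·~~.
From ij~~~~~~~~, 2 further steps: ij~~~~~~~~ → ij~~~~~~~~~~ → (answer).

ij~~~~~~~~~~~~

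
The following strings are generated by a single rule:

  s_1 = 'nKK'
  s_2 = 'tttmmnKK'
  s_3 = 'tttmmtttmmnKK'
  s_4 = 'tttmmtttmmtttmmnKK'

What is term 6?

tttmmtttmmtttmmtttmmtttmmnKK

Each term is the previous one with tttmm prepended.
From tttmmtttmmtttmmnKK, 2 further steps: tttmmtttmmtttmmnKK → tttmmtttmmtttmmtttmmnKK → (answer).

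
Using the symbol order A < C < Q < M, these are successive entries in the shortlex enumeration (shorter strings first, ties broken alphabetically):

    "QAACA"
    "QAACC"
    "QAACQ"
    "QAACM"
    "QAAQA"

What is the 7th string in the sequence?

QAAQQ

Advancing 2 positions from QAAQA through QAAQA → QAAQC reaches term 7.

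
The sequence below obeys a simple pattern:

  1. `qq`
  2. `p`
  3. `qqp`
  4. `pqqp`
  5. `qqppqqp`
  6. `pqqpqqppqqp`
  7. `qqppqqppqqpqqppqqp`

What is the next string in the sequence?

This is a Fibonacci-style word recurrence s(k) = s(k−2)·s(k−1): e.g. qq·p = qqp.
Continuing: pqqpqqppqqp · qqppqqppqqpqqppqqp gives term 8.

pqqpqqppqqpqqppqqppqqpqqppqqp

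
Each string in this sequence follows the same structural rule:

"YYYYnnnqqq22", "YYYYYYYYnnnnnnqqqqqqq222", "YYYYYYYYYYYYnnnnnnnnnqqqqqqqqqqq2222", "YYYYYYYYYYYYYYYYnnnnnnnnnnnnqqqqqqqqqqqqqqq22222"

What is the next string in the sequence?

YYYYYYYYYYYYYYYYYYYYnnnnnnnnnnnnnnnqqqqqqqqqqqqqqqqqqq222222

Reading off run lengths: Y runs 4, 8, 12, 16; n runs 3, 6, 9, 12; q runs 3, 7, 11, 15; 2 runs 2, 3, 4, 5 — each is linear in n (n = 1, 2, …).
Setting n = 5 gives 20, 15, 19, 6 characters in each block.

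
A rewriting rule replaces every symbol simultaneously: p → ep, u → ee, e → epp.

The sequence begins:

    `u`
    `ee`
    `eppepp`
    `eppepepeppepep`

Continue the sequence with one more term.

eppepepeppepeppepeppepepeppepeppep

Replace each of the 14 characters of eppepepeppepep in place — epp ep ep epp ep epp ep epp ep ep epp ep epp ep — and concatenate.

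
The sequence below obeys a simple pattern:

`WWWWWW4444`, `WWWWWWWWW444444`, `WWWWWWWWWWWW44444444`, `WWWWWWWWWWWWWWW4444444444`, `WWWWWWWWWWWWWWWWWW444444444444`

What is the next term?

WWWWWWWWWWWWWWWWWWWWW44444444444444

Each string has the form W^{3n} 4^{2n}, where the shown terms are n = 2, 3, 4, 5, 6.
At n = 7 the blocks have lengths 21, 14.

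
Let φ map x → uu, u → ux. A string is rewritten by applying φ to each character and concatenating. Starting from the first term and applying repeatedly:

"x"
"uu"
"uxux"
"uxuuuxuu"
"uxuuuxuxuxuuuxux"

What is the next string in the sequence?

Applying the rule to each of the 16 symbols of uxuuuxuxuxuuuxux gives the pieces ux uu ux ux ux uu ux uu ux uu ux ux ux uu ux uu, which concatenate to the answer.

uxuuuxuxuxuuuxuuuxuuuxuxuxuuuxuu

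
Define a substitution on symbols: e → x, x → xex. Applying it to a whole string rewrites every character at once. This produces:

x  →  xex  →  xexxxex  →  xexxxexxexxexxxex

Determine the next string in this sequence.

xexxxexxexxexxxexxexxxexxexxxexxexxexxxex

Replace each of the 17 characters of xexxxexxexxexxxex in place — xex x xex xex xex x xex xex x xex xex x xex xex xex x xex — and concatenate.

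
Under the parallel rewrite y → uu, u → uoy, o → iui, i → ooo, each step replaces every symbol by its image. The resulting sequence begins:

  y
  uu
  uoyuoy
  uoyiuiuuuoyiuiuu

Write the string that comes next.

uoyiuiuuooouoyooouoyuoyuoyiuiuuooouoyooouoyuoy

φ(uoyiuiuuuoyiuiuu) expands symbol-by-symbol to uoy iui uu ooo uoy ooo uoy uoy uoy iui uu ooo uoy ooo uoy uoy; joining the 16 pieces gives the next term.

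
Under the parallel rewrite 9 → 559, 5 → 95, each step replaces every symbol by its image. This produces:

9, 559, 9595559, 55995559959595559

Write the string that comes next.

Replace each of the 17 characters of 55995559959595559 in place — 95 95 559 559 95 95 95 559 559 95 559 95 559 95 95 95 559 — and concatenate.

95955595599595955595599555995559959595559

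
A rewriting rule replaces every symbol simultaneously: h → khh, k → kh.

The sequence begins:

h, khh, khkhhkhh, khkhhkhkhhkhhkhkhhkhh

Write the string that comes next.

Rewriting the 21 symbols of khkhhkhkhhkhhkhkhhkhh one by one yields kh khh kh khh khh kh khh kh khh khh kh khh khh kh khh kh khh khh kh khh khh; concatenated:

khkhhkhkhhkhhkhkhhkhkhhkhhkhkhhkhhkhkhhkhkhhkhhkhkhhkhh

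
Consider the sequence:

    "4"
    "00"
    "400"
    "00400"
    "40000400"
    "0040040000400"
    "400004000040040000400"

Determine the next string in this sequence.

0040040000400400004000040040000400

This is a Fibonacci-style word recurrence s(k) = s(k−2)·s(k−1): e.g. 4·00 = 400.
Continuing: 0040040000400 · 400004000040040000400 gives term 8.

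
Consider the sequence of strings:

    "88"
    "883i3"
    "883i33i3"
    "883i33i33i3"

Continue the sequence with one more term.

883i33i33i33i3

Every step adds 3i3 to the end: s(k+1) = s(k)·3i3.
One more step from 883i33i33i3 gives the answer.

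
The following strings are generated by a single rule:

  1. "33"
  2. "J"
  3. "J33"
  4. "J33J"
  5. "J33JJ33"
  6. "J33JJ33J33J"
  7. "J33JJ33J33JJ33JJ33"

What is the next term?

J33JJ33J33JJ33JJ33J33JJ33J33J

This is a Fibonacci-style word recurrence s(k) = s(k−1)·s(k−2): e.g. J·33 = J33.
Continuing: J33JJ33J33JJ33JJ33 · J33JJ33J33J gives term 8.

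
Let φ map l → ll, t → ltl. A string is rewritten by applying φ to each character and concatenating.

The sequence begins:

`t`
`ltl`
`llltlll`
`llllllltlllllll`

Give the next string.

Rewriting the 15 symbols of llllllltlllllll one by one yields ll ll ll ll ll ll ll ltl ll ll ll ll ll ll ll; concatenated:

llllllllllllllltlllllllllllllll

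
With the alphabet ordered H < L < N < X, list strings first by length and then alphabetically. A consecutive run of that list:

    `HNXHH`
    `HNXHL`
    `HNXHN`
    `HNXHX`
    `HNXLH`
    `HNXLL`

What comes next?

Find the rightmost character of HNXLL below X, bump it to the next letter, and reset everything to its right to H.

HNXLN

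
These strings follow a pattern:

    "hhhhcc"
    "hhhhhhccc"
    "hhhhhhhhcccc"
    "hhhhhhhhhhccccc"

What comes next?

hhhhhhhhhhhhcccccc

Each string has the form h^{2n} c^{n}, where the shown terms are n = 2, 3, 4, 5.
For the next term, n = 6, so the run lengths are 12, 6.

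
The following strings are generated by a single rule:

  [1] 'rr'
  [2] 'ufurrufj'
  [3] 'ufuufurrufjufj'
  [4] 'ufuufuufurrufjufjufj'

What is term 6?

ufuufuufuufuufurrufjufjufjufjufj

Every step adds ufu to the front and ufj to the end of the previous string.
From ufuufuufurrufjufjufj, 2 further steps: ufuufuufurrufjufjufj → ufuufuufuufurrufjufjufjufj → (answer).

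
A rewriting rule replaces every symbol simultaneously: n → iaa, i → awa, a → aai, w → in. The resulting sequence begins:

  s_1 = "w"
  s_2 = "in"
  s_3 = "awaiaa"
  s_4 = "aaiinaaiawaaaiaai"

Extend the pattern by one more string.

aaiaaiawaawaiaaaaiaaiawaaaiinaaiaaiaaiawaaaiaaiawa

Applying the rule to each of the 17 symbols of aaiinaaiawaaaiaai gives the pieces aai aai awa awa iaa aai aai awa aai in aai aai aai awa aai aai awa, which concatenate to the answer.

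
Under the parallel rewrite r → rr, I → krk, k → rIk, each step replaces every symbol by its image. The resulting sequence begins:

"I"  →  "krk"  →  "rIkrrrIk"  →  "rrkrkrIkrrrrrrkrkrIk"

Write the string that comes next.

Rewriting the 20 symbols of rrkrkrIkrrrrrrkrkrIk one by one yields rr rr rIk rr rIk rr krk rIk rr rr rr rr rr rr rIk rr rIk rr krk rIk; concatenated:

rrrrrIkrrrIkrrkrkrIkrrrrrrrrrrrrrIkrrrIkrrkrkrIk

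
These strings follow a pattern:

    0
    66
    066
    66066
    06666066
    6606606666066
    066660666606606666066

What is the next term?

6606606666066066660666606606666066

This is a Fibonacci-style word recurrence s(k) = s(k−2)·s(k−1): e.g. 0·66 = 066.
So term 8 is 6606606666066·066660666606606666066.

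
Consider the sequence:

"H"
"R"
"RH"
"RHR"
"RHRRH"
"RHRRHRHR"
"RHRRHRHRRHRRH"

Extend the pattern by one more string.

RHRRHRHRRHRRHRHRRHRHR

This is a Fibonacci-style word recurrence s(k) = s(k−1)·s(k−2): e.g. R·H = RH.
So term 8 is RHRRHRHRRHRRH·RHRRHRHR.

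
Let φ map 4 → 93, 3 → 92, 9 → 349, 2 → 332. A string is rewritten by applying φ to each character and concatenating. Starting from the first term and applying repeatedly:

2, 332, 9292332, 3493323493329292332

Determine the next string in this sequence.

Rewriting the 19 symbols of 3493323493329292332 one by one yields 92 93 349 92 92 332 92 93 349 92 92 332 349 332 349 332 92 92 332; concatenated:

92933499292332929334992923323493323493329292332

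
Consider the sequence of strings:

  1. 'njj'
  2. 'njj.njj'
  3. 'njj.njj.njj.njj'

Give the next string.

s(k+1) = s(k)·.·s(k) — each term doubles the last with '.' between the halves.
Doubling njj.njj.njj.njj with '.' between the halves:

njj.njj.njj.njj.njj.njj.njj.njj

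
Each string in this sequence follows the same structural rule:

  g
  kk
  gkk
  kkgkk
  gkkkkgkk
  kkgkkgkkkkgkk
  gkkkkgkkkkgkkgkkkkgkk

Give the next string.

Each term (from the third on) is the two preceding terms concatenated in order: term 3 = g·kk = gkk.
The next term joins kkgkkgkkkkgkk and gkkkkgkkkkgkkgkkkkgkk.

kkgkkgkkkkgkkgkkkkgkkkkgkkgkkkkgkk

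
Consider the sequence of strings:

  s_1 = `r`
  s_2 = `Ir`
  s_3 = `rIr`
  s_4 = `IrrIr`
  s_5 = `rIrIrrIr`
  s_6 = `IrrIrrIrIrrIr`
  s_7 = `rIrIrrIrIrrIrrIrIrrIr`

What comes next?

From term 3 onward, concatenate the second-to-last term with the last: r·Ir = rIr, Ir·rIr = IrrIr, …
So term 8 is IrrIrrIrIrrIr·rIrIrrIrIrrIrrIrIrrIr.

IrrIrrIrIrrIrrIrIrrIrIrrIrrIrIrrIr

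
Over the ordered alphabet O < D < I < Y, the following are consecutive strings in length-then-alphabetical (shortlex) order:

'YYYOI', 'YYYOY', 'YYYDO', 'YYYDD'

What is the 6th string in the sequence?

Continuing the enumeration 2 steps past YYYDD: YYYDD → YYYDI → (answer).

YYYDY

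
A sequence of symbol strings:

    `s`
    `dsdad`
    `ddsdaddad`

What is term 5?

s(k+1) = d·s(k)·dad, so each term gains d as a prefix and dad as a suffix.
From ddsdaddad, 2 further steps: ddsdaddad → dddsdaddaddad → (answer).

ddddsdaddaddaddad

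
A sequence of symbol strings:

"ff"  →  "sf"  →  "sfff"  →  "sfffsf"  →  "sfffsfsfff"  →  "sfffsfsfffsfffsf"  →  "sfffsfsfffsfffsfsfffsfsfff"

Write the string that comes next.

sfffsfsfffsfffsfsfffsfsfffsfffsfsfffsfffsf

This is a Fibonacci-style word recurrence s(k) = s(k−1)·s(k−2): e.g. sf·ff = sfff.
So term 8 is sfffsfsfffsfffsfsfffsfsfff·sfffsfsfffsfffsf.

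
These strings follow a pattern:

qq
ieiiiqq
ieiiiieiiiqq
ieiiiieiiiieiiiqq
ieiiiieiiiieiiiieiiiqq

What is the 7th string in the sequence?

Every step adds ieiii at the front: s(k+1) = ieiii·s(k).
From ieiiiieiiiieiiiieiiiqq, 2 further steps: ieiiiieiiiieiiiieiiiqq → ieiiiieiiiieiiiieiiiieiiiqq → (answer).

ieiiiieiiiieiiiieiiiieiiiieiiiqq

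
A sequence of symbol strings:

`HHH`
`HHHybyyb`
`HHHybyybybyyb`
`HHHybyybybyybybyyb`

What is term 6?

The strings grow by a fixed suffix ybyyb each time.
From HHHybyybybyybybyyb, 2 further steps: HHHybyybybyybybyyb → HHHybyybybyybybyybybyyb → (answer).

HHHybyybybyybybyybybyybybyyb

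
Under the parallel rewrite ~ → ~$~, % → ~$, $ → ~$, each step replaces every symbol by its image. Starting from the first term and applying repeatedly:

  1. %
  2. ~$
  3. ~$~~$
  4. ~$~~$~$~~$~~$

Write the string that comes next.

Rewriting the 13 symbols of ~$~~$~$~~$~~$ one by one yields ~$~ ~$ ~$~ ~$~ ~$ ~$~ ~$ ~$~ ~$~ ~$ ~$~ ~$~ ~$; concatenated:

~$~~$~$~~$~~$~$~~$~$~~$~~$~$~~$~~$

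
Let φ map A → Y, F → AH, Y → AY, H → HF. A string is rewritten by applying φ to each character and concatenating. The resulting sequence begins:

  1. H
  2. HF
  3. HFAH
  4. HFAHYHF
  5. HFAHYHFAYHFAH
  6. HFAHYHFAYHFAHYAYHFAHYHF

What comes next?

Rewriting the 23 symbols of HFAHYHFAYHFAHYAYHFAHYHF one by one yields HF AH Y HF AY HF AH Y AY HF AH Y HF AY Y AY HF AH Y HF AY HF AH; concatenated:

HFAHYHFAYHFAHYAYHFAHYHFAYYAYHFAHYHFAYHFAH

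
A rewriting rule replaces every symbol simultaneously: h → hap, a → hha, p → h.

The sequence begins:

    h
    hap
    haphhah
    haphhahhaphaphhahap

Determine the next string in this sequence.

Replace each of the 19 characters of haphhahhaphaphhahap in place — hap hha h hap hap hha hap hap hha h hap hha h hap hap hha hap hha h — and concatenate.

haphhahhaphaphhahaphaphhahhaphhahhaphaphhahaphhah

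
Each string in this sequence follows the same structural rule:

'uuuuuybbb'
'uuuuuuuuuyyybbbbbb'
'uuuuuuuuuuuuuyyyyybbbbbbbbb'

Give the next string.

Reading off run lengths: u runs 5, 9, 13; y runs 1, 3, 5; b runs 3, 6, 9 — each is linear in n (n = 1, 2, …).
At n = 4 the blocks have lengths 17, 7, 12.

uuuuuuuuuuuuuuuuuyyyyyyybbbbbbbbbbbb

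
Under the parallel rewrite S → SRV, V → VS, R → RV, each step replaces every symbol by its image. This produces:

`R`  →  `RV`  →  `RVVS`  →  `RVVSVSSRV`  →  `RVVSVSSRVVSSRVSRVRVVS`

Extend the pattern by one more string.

Rewriting the 21 symbols of RVVSVSSRVVSSRVSRVRVVS one by one yields RV VS VS SRV VS SRV SRV RV VS VS SRV SRV RV VS SRV RV VS RV VS VS SRV; concatenated:

RVVSVSSRVVSSRVSRVRVVSVSSRVSRVRVVSSRVRVVSRVVSVSSRV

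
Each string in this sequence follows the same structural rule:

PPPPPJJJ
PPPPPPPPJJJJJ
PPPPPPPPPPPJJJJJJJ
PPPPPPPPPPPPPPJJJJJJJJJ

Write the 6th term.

Term n consists of 3n+2 P's, followed by 2n+1 J's (n = 1, 2, …).
For term 6, n = 6, so the run lengths are 20, 13.

PPPPPPPPPPPPPPPPPPPPJJJJJJJJJJJJJ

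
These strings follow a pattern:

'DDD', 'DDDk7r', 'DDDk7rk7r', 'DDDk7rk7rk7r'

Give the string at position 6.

Each term is the previous one with k7r appended.
From DDDk7rk7rk7r, 2 further steps: DDDk7rk7rk7r → DDDk7rk7rk7rk7r → (answer).

DDDk7rk7rk7rk7rk7r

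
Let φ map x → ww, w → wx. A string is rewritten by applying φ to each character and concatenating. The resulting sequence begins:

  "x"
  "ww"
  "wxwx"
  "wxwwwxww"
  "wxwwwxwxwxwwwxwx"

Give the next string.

wxwwwxwxwxwwwxwwwxwwwxwxwxwwwxww

φ(wxwwwxwxwxwwwxwx) expands symbol-by-symbol to wx ww wx wx wx ww wx ww wx ww wx wx wx ww wx ww; joining the 16 pieces gives the next term.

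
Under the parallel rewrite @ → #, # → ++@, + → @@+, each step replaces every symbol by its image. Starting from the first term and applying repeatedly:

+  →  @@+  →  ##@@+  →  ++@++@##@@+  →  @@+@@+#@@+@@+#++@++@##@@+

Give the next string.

Rewriting the 25 symbols of @@+@@+#@@+@@+#++@++@##@@+ one by one yields # # @@+ # # @@+ ++@ # # @@+ # # @@+ ++@ @@+ @@+ # @@+ @@+ # ++@ ++@ # # @@+; concatenated:

##@@+##@@+++@##@@+##@@+++@@@+@@+#@@+@@+#++@++@##@@+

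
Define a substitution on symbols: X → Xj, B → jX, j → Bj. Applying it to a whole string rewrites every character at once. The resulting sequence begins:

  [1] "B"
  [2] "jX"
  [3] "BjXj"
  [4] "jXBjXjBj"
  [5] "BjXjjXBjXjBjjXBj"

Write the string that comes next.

Rewriting the 16 symbols of BjXjjXBjXjBjjXBj one by one yields jX Bj Xj Bj Bj Xj jX Bj Xj Bj jX Bj Bj Xj jX Bj; concatenated:

jXBjXjBjBjXjjXBjXjBjjXBjBjXjjXBj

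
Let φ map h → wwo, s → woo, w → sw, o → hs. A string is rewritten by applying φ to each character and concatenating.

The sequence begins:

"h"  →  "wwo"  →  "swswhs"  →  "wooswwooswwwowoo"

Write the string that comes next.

Rewriting the 16 symbols of wooswwooswwwowoo one by one yields sw hs hs woo sw sw hs hs woo sw sw sw hs sw hs hs; concatenated:

swhshswooswswhshswooswswswhsswhshs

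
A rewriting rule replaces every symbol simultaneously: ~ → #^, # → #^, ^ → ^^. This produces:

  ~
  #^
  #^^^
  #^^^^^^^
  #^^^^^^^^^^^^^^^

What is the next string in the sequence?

Applying the rule to each of the 16 symbols of #^^^^^^^^^^^^^^^ gives the pieces #^ ^^ ^^ ^^ ^^ ^^ ^^ ^^ ^^ ^^ ^^ ^^ ^^ ^^ ^^ ^^, which concatenate to the answer.

#^^^^^^^^^^^^^^^^^^^^^^^^^^^^^^^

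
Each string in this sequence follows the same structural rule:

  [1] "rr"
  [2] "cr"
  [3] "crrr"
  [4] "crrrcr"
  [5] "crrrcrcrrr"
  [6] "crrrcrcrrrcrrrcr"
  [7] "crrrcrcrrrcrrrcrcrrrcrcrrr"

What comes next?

crrrcrcrrrcrrrcrcrrrcrcrrrcrrrcrcrrrcrrrcr

Each term (from the third on) is the previous term followed by the one before it: term 3 = cr·rr = crrr.
The next term joins crrrcrcrrrcrrrcrcrrrcrcrrr and crrrcrcrrrcrrrcr.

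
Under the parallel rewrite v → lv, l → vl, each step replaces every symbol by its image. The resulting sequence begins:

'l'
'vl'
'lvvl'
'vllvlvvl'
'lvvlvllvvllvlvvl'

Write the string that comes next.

vllvlvvllvvlvllvlvvlvllvvllvlvvl

Applying the rule to each of the 16 symbols of lvvlvllvvllvlvvl gives the pieces vl lv lv vl lv vl vl lv lv vl vl lv vl lv lv vl, which concatenate to the answer.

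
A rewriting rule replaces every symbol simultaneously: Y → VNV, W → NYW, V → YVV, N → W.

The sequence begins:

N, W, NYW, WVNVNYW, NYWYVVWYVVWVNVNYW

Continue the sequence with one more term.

Replace each of the 17 characters of NYWYVVWYVVWVNVNYW in place — W VNV NYW VNV YVV YVV NYW VNV YVV YVV NYW YVV W YVV W VNV NYW — and concatenate.

WVNVNYWVNVYVVYVVNYWVNVYVVYVVNYWYVVWYVVWVNVNYW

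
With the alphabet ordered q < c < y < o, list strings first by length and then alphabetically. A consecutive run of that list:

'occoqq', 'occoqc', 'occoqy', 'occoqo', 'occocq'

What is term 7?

Advancing 2 positions from occocq through occocq → occocc reaches term 7.

occocy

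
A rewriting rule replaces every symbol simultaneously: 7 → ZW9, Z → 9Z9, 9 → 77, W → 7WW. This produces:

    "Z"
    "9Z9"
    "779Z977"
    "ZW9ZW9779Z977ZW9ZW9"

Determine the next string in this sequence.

9Z97WW779Z97WW77ZW9ZW9779Z977ZW9ZW99Z97WW779Z97WW77

φ(ZW9ZW9779Z977ZW9ZW9) expands symbol-by-symbol to 9Z9 7WW 77 9Z9 7WW 77 ZW9 ZW9 77 9Z9 77 ZW9 ZW9 9Z9 7WW 77 9Z9 7WW 77; joining the 19 pieces gives the next term.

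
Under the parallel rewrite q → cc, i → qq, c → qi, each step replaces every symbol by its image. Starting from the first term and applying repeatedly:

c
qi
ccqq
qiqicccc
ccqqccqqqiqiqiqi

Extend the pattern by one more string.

qiqiccccqiqiccccccqqccqqccqqccqq

Applying the rule to each of the 16 symbols of ccqqccqqqiqiqiqi gives the pieces qi qi cc cc qi qi cc cc cc qq cc qq cc qq cc qq, which concatenate to the answer.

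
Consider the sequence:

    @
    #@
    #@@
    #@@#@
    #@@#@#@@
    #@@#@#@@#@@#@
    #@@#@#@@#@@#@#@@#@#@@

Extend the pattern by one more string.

From term 3 onward, concatenate the last term with the second-to-last: #@·@ = #@@, #@@·#@ = #@@#@, …
So term 8 is #@@#@#@@#@@#@#@@#@#@@·#@@#@#@@#@@#@.

#@@#@#@@#@@#@#@@#@#@@#@@#@#@@#@@#@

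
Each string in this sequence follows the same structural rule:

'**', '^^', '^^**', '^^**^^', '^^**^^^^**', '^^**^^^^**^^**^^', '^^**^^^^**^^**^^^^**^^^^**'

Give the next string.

This is a Fibonacci-style word recurrence s(k) = s(k−1)·s(k−2): e.g. ^^·** = ^^**.
So term 8 is ^^**^^^^**^^**^^^^**^^^^**·^^**^^^^**^^**^^.

^^**^^^^**^^**^^^^**^^^^**^^**^^^^**^^**^^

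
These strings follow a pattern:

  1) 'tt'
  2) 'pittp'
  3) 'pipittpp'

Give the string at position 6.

pipipipipittppppp

Every step adds pi to the front and p to the end of the previous string.
From pipittpp, 3 further steps: pipittpp → pipipittppp → pipipipittpppp → (answer).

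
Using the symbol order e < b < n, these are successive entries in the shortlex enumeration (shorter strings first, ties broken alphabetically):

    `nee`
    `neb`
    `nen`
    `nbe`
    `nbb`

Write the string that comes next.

Find the rightmost character of nbb below n, bump it to the next letter, and reset everything to its right to e.

nbn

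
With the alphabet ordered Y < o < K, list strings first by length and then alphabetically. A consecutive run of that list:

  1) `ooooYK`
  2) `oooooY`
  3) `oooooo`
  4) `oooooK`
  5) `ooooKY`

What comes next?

Find the rightmost character of ooooKY below K, bump it to the next letter, and reset everything to its right to Y.

ooooKo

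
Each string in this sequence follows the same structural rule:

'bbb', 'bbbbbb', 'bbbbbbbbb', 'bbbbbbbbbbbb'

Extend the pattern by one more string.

Each term wraps the previous one in b on the left and bb on the right.
One more step from bbbbbbbbbbbb gives the answer.

bbbbbbbbbbbbbbb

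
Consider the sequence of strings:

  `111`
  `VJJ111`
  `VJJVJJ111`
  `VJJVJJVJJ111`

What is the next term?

Each term is the previous one with VJJ prepended.
Applying this once more to VJJVJJVJJ111:

VJJVJJVJJVJJ111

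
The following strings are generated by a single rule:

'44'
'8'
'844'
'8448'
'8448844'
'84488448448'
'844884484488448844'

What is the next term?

84488448448844884484488448448

From term 3 onward, concatenate the last term with the second-to-last: 8·44 = 844, 844·8 = 8448, …
Continuing: 844884484488448844 · 84488448448 gives term 8.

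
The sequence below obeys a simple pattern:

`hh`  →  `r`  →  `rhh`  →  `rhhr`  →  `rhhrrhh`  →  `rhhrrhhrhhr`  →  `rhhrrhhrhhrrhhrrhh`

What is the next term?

Each term (from the third on) is the previous term followed by the one before it: term 3 = r·hh = rhh.
The next term joins rhhrrhhrhhrrhhrrhh and rhhrrhhrhhr.

rhhrrhhrhhrrhhrrhhrhhrrhhrhhr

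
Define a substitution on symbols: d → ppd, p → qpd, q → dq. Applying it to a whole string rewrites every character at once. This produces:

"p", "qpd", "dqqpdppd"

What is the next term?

Rewriting each symbol of dqqpdppd: d→ppd, q→dq, q→dq, p→qpd, d→ppd, p→qpd, p→qpd, d→ppd, which concatenates to ppd dq dq qpd ppd qpd qpd ppd.

ppddqdqqpdppdqpdqpdppd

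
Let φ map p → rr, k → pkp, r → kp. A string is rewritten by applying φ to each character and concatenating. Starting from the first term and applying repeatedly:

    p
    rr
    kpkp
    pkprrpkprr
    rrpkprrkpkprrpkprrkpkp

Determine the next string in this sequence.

Replace each of the 22 characters of rrpkprrkpkprrpkprrkpkp in place — kp kp rr pkp rr kp kp pkp rr pkp rr kp kp rr pkp rr kp kp pkp rr pkp rr — and concatenate.

kpkprrpkprrkpkppkprrpkprrkpkprrpkprrkpkppkprrpkprr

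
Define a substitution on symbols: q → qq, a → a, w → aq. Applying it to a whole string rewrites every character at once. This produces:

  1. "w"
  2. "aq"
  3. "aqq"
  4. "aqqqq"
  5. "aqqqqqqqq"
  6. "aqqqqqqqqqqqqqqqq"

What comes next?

Applying the rule to each of the 17 symbols of aqqqqqqqqqqqqqqqq gives the pieces a qq qq qq qq qq qq qq qq qq qq qq qq qq qq qq qq, which concatenate to the answer.

aqqqqqqqqqqqqqqqqqqqqqqqqqqqqqqqq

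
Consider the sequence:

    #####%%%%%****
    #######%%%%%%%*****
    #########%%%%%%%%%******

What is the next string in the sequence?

###########%%%%%%%%%%%*******

Reading off run lengths: # runs 5, 7, 9; % runs 5, 7, 9; * runs 4, 5, 6 — each is linear in n, where the shown terms are n = 2, 3, 4.
At n = 5 the blocks have lengths 11, 11, 7.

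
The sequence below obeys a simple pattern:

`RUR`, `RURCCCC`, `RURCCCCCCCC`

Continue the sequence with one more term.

The strings grow by a fixed suffix CCCC each time.
So the next term is RURCCCCCCCC·CCCC.

RURCCCCCCCCCCCC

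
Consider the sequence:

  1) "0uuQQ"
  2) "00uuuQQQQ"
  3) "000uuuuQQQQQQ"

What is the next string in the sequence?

Reading off run lengths: 0 runs 1, 2, 3; u runs 2, 3, 4; Q runs 2, 4, 6 — each is linear in n (n = 1, 2, …).
For the next term, n = 4, so the run lengths are 4, 5, 8.

0000uuuuuQQQQQQQQ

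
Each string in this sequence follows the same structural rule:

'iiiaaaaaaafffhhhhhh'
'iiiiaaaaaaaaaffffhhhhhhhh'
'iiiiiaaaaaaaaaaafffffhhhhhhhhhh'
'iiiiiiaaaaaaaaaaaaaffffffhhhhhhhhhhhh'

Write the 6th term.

iiiiiiiiaaaaaaaaaaaaaaaaaffffffffhhhhhhhhhhhhhhhh

Reading off run lengths: i runs 3, 4, 5, 6; a runs 7, 9, 11, 13; f runs 3, 4, 5, 6; h runs 6, 8, 10, 12 — each is linear in n, where the shown terms are n = 3, 4, 5, 6.
Setting n = 8 gives 8, 17, 8, 16 characters in each block.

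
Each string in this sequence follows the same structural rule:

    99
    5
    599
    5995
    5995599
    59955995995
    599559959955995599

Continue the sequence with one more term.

59955995995599559959955995995

Each term (from the third on) is the previous term followed by the one before it: term 3 = 5·99 = 599.
The next term joins 599559959955995599 and 59955995995.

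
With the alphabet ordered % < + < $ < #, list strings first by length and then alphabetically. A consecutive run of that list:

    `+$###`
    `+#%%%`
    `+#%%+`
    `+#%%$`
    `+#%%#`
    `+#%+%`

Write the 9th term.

Stepping forward 3 times from +#%+%: +#%+% → +#%++ → +#%+$, then the target.

+#%+#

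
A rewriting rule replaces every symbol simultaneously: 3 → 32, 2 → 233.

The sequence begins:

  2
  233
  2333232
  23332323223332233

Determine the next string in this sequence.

23332323223332233322332333232322332333232

Applying the rule to each of the 17 symbols of 23332323223332233 gives the pieces 233 32 32 32 233 32 233 32 233 233 32 32 32 233 233 32 32, which concatenate to the answer.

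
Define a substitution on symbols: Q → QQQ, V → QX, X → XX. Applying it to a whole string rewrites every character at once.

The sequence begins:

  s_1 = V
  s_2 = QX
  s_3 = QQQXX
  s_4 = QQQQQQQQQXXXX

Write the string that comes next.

Rewriting the 13 symbols of QQQQQQQQQXXXX one by one yields QQQ QQQ QQQ QQQ QQQ QQQ QQQ QQQ QQQ XX XX XX XX; concatenated:

QQQQQQQQQQQQQQQQQQQQQQQQQQQXXXXXXXX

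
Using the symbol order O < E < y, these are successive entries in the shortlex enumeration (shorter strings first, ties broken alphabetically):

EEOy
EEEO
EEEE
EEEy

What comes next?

The successor of EEEy increments the rightmost position that isn't already y and resets every position after it to O.

EEyO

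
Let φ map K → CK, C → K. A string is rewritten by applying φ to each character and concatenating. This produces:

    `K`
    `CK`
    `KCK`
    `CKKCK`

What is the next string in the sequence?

Expanding CKKCK: C→K, K→CK, K→CK, C→K, K→CK. Concatenated: K CK CK K CK.

KCKCKKCK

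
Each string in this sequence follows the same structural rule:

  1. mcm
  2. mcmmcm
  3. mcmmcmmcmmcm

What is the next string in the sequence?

s(k+1) = s(k)·s(k) — each term doubles the last.
Doubling mcmmcmmcmmcm:

mcmmcmmcmmcmmcmmcmmcmmcm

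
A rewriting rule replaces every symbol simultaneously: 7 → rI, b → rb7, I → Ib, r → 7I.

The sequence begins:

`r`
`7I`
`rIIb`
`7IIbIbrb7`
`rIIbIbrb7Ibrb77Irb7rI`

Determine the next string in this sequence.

7IIbIbrb7Ibrb77Irb7rIIbrb77Irb7rIrIIb7Irb7rI7IIb

Replace each of the 21 characters of rIIbIbrb7Ibrb77Irb7rI in place — 7I Ib Ib rb7 Ib rb7 7I rb7 rI Ib rb7 7I rb7 rI rI Ib 7I rb7 rI 7I Ib — and concatenate.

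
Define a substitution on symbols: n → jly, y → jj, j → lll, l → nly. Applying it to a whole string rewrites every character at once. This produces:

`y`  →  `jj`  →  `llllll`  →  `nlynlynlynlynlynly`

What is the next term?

φ(nlynlynlynlynlynly) expands symbol-by-symbol to jly nly jj jly nly jj jly nly jj jly nly jj jly nly jj jly nly jj; joining the 18 pieces gives the next term.

jlynlyjjjlynlyjjjlynlyjjjlynlyjjjlynlyjjjlynlyjj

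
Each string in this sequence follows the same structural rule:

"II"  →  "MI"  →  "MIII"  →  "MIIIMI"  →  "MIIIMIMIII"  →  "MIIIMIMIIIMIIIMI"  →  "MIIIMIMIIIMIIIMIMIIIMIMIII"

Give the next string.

This is a Fibonacci-style word recurrence s(k) = s(k−1)·s(k−2): e.g. MI·II = MIII.
Continuing: MIIIMIMIIIMIIIMIMIIIMIMIII · MIIIMIMIIIMIIIMI gives term 8.

MIIIMIMIIIMIIIMIMIIIMIMIIIMIIIMIMIIIMIIIMI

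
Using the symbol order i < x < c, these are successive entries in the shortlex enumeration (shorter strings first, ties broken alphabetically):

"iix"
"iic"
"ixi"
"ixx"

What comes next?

Find the rightmost character of ixx below c, bump it to the next letter, and reset everything to its right to i.

ixc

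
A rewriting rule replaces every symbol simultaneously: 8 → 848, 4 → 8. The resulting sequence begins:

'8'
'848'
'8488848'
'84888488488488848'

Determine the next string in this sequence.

84888488488488848848884884888488488488848

Replace each of the 17 characters of 84888488488488848 in place — 848 8 848 848 848 8 848 848 8 848 848 8 848 848 848 8 848 — and concatenate.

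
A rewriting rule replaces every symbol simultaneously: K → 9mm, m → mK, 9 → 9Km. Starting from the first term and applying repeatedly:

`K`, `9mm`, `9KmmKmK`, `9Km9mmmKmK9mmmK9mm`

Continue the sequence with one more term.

Rewriting the 18 symbols of 9Km9mmmKmK9mmmK9mm one by one yields 9Km 9mm mK 9Km mK mK mK 9mm mK 9mm 9Km mK mK mK 9mm 9Km mK mK; concatenated:

9Km9mmmK9KmmKmKmK9mmmK9mm9KmmKmKmK9mm9KmmKmK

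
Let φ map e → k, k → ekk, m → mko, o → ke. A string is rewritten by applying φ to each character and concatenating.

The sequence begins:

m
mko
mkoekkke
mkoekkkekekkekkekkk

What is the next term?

Rewriting the 19 symbols of mkoekkkekekkekkekkk one by one yields mko ekk ke k ekk ekk ekk k ekk k ekk ekk k ekk ekk k ekk ekk ekk; concatenated:

mkoekkkekekkekkekkkekkkekkekkkekkekkkekkekkekk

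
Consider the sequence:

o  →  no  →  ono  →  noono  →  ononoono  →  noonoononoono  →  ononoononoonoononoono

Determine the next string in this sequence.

noonoononoonoononoononoonoononoono

From term 3 onward, concatenate the second-to-last term with the last: o·no = ono, no·ono = noono, …
Continuing: noonoononoono · ononoononoonoononoono gives term 8.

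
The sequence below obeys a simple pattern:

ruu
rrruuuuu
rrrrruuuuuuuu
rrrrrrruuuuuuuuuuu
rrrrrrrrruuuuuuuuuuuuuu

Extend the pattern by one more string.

The n-th term is 2n-1 r's then 3n-1 u's (n = 1, 2, …).
At n = 6 the blocks have lengths 11, 17.

rrrrrrrrrrruuuuuuuuuuuuuuuuu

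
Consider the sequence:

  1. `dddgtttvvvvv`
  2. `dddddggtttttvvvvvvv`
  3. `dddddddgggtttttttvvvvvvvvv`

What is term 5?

dddddddddddgggggtttttttttttvvvvvvvvvvvvv

Term n consists of 2n+1 d's, followed by n g's, followed by 2n+1 t's, followed by 2n+3 v's (n = 1, 2, …).
At n = 5 the blocks have lengths 11, 5, 11, 13.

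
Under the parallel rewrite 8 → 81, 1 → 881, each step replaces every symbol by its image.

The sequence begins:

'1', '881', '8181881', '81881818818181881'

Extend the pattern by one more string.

81881818188181881818188181881818818181881

φ(81881818818181881) expands symbol-by-symbol to 81 881 81 81 881 81 881 81 81 881 81 881 81 881 81 81 881; joining the 17 pieces gives the next term.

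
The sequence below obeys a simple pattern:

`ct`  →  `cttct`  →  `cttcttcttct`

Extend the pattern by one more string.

Every step duplicates the string with 't' between the halves.
Doubling cttcttcttct with 't' between the halves:

cttcttcttcttcttcttcttct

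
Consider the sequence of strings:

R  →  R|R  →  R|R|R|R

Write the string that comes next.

R|R|R|R|R|R|R|R

s(k+1) = s(k)·|·s(k) — each term doubles the last with '|' between the halves.
One more doubling of R|R|R|R gives the answer.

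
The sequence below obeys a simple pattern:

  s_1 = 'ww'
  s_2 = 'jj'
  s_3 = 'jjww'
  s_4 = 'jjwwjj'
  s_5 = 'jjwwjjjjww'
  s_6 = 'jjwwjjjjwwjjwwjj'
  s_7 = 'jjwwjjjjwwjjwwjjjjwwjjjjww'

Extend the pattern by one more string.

From term 3 onward, concatenate the last term with the second-to-last: jj·ww = jjww, jjww·jj = jjwwjj, …
So term 8 is jjwwjjjjwwjjwwjjjjwwjjjjww·jjwwjjjjwwjjwwjj.

jjwwjjjjwwjjwwjjjjwwjjjjwwjjwwjjjjwwjjwwjj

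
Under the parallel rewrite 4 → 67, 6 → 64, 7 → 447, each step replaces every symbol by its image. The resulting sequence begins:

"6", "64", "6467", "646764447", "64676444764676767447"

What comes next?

Rewriting the 20 symbols of 64676444764676767447 one by one yields 64 67 64 447 64 67 67 67 447 64 67 64 447 64 447 64 447 67 67 447; concatenated:

6467644476467676744764676444764447644476767447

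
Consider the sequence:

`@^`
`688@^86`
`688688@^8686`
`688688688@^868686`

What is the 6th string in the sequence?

Every step adds 688 to the front and 86 to the end of the previous string.
From 688688688@^868686, 2 further steps: 688688688@^868686 → 688688688688@^86868686 → (answer).

688688688688688@^8686868686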